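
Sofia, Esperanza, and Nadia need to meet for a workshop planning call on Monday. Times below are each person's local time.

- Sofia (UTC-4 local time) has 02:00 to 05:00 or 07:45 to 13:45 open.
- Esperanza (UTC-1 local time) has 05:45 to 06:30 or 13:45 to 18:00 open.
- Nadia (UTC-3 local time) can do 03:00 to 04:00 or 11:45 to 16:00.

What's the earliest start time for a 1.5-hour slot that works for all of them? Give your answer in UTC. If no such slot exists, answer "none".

Sofia in UTC: 06:00-09:00, 11:45-17:45 (add 4h to convert from UTC-4).
Esperanza in UTC: 06:45-07:30, 14:45-19:00 (add 1h to convert from UTC-1).
Nadia in UTC: 06:00-07:00, 14:45-19:00 (add 3h to convert from UTC-3).
Sofia ∩ Esperanza: 06:45-07:30, 14:45-17:45.
Sofia ∩ Esperanza ∩ Nadia: 06:45-07:00, 14:45-17:45.
The first common window of at least 90 minutes is 14:45-17:45, so the earliest start is 14:45.

14:45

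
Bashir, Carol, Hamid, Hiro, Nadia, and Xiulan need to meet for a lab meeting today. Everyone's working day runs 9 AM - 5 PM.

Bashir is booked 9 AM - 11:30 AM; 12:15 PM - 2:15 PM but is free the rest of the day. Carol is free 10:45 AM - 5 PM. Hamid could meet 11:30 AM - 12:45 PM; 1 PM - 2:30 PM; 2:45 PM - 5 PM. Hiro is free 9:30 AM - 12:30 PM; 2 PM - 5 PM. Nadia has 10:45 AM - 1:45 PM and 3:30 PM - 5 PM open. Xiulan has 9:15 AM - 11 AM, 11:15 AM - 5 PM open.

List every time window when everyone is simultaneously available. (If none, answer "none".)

Bashir free: 11:30-12:15, 14:15-17:00 (invert busy blocks within the working day).
Carol free: 10:45-17:00.
Hamid free: 11:30-12:45, 13:00-14:30, 14:45-17:00.
Hiro free: 09:30-12:30, 14:00-17:00.
Nadia free: 10:45-13:45, 15:30-17:00.
Xiulan free: 09:15-11:00, 11:15-17:00.
Bashir ∩ Carol: 11:30-12:15, 14:15-17:00.
Bashir ∩ Carol ∩ Hamid: 11:30-12:15, 14:15-14:30, 14:45-17:00.
Bashir ∩ Carol ∩ Hamid ∩ Hiro: 11:30-12:15, 14:15-14:30, 14:45-17:00.
Bashir ∩ Carol ∩ Hamid ∩ Hiro ∩ Nadia: 11:30-12:15, 15:30-17:00.
Bashir ∩ Carol ∩ Hamid ∩ Hiro ∩ Nadia ∩ Xiulan: 11:30-12:15, 15:30-17:00.
So the common availability across everyone is 11:30-12:15, 15:30-17:00.

11:30-12:15, 15:30-17:00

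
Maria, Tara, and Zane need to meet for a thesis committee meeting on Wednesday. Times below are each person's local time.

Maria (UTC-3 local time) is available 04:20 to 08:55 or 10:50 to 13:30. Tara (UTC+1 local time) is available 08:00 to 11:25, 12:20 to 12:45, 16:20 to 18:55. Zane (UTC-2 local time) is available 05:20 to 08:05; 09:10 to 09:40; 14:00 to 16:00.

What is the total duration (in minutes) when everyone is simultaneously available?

Maria in UTC: 07:20-11:55, 13:50-16:30 (add 3h to convert from UTC-3).
Tara in UTC: 07:00-10:25, 11:20-11:45, 15:20-17:55 (subtract 1h to convert from UTC+1).
Zane in UTC: 07:20-10:05, 11:10-11:40, 16:00-18:00 (add 2h to convert from UTC-2).
Maria ∩ Tara: 07:20-10:25, 11:20-11:45, 15:20-16:30.
Maria ∩ Tara ∩ Zane: 07:20-10:05, 11:20-11:40, 16:00-16:30.
Those are the intersection windows.
Summing the common windows: 165 + 20 + 30 = 215 minutes.

215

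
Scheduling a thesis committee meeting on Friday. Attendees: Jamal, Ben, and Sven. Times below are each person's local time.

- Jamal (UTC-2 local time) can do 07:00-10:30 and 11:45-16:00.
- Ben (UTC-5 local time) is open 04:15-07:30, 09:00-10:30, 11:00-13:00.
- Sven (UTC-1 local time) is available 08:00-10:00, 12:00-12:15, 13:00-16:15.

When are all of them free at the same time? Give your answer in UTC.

09:15-11:00, 14:00-15:30, 16:00-17:15

Jamal in UTC: 09:00-12:30, 13:45-18:00 (add 2h to convert from UTC-2).
Ben in UTC: 09:15-12:30, 14:00-15:30, 16:00-18:00 (add 5h to convert from UTC-5).
Sven in UTC: 09:00-11:00, 13:00-13:15, 14:00-17:15 (add 1h to convert from UTC-1).
Jamal ∩ Ben: 09:15-12:30, 14:00-15:30, 16:00-18:00.
Jamal ∩ Ben ∩ Sven: 09:15-11:00, 14:00-15:30, 16:00-17:15.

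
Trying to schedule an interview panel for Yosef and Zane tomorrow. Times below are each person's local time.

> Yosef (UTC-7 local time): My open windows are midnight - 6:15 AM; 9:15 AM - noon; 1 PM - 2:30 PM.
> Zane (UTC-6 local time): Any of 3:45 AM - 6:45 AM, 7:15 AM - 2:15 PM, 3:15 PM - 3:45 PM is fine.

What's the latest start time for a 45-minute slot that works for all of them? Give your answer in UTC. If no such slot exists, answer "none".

18:15

Yosef in UTC: 07:00-13:15, 16:15-19:00, 20:00-21:30 (add 7h to convert from UTC-7).
Zane in UTC: 09:45-12:45, 13:15-20:15, 21:15-21:45 (add 6h to convert from UTC-6).
Yosef ∩ Zane: 09:45-12:45, 16:15-19:00, 20:00-20:15, 21:15-21:30.
The last common window of at least 45 minutes is 16:15-19:00; a 45-minute meeting can start as late as 18:15 and still end by 19:00.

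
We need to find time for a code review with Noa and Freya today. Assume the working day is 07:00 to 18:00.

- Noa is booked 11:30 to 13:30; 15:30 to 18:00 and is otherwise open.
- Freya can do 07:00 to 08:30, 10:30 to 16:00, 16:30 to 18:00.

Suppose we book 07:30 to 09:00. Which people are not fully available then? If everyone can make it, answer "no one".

Freya

Noa free: 07:00-11:30, 13:30-15:30 (invert busy blocks within the working day).
Freya free: 07:00-08:30, 10:30-16:00, 16:30-18:00.
Noa: free for 07:30-09:00. Freya: not fully free for 07:30-09:00.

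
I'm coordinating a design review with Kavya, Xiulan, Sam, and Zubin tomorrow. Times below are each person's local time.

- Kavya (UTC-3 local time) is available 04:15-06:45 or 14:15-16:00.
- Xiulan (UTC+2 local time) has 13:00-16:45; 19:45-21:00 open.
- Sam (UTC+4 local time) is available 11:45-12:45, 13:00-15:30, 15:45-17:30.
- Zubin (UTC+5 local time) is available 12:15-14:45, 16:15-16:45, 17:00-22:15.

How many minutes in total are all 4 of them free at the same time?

0

Kavya in UTC: 07:15-09:45, 17:15-19:00 (add 3h to convert from UTC-3).
Xiulan in UTC: 11:00-14:45, 17:45-19:00 (subtract 2h to convert from UTC+2).
Sam in UTC: 07:45-08:45, 09:00-11:30, 11:45-13:30 (subtract 4h to convert from UTC+4).
Zubin in UTC: 07:15-09:45, 11:15-11:45, 12:00-17:15 (subtract 5h to convert from UTC+5).
Kavya ∩ Xiulan: 17:45-19:00.
Kavya ∩ Xiulan ∩ Sam: ∅.
Kavya ∩ Xiulan ∩ Sam ∩ Zubin: ∅.
There is no time when everyone is free.
There is no common window, so the total is 0 minutes.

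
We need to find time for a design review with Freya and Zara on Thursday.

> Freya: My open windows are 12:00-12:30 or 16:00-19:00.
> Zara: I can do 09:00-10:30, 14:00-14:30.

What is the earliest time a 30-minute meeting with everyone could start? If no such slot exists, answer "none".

none

Freya ∩ Zara: ∅.
There is no time when everyone is free.
No common window is at least 30 minutes long.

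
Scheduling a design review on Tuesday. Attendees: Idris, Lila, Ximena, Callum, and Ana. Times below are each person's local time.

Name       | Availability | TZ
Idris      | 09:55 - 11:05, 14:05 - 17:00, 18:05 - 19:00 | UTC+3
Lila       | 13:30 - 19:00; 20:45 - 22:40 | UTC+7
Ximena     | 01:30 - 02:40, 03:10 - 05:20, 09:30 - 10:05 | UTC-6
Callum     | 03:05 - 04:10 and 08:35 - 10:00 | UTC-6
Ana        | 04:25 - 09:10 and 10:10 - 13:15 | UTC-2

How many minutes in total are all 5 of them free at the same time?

0

Idris in UTC: 06:55-08:05, 11:05-14:00, 15:05-16:00 (subtract 3h to convert from UTC+3).
Lila in UTC: 06:30-12:00, 13:45-15:40 (subtract 7h to convert from UTC+7).
Ximena in UTC: 07:30-08:40, 09:10-11:20, 15:30-16:05 (add 6h to convert from UTC-6).
Callum in UTC: 09:05-10:10, 14:35-16:00 (add 6h to convert from UTC-6).
Ana in UTC: 06:25-11:10, 12:10-15:15 (add 2h to convert from UTC-2).
Idris ∩ Lila: 06:55-08:05, 11:05-12:00, 13:45-14:00, 15:05-15:40.
Idris ∩ Lila ∩ Ximena: 07:30-08:05, 11:05-11:20, 15:30-15:40.
Idris ∩ Lila ∩ Ximena ∩ Callum: 15:30-15:40.
Idris ∩ Lila ∩ Ximena ∩ Callum ∩ Ana: ∅.
There is no time when everyone is free.
There is no common window, so the total is 0 minutes.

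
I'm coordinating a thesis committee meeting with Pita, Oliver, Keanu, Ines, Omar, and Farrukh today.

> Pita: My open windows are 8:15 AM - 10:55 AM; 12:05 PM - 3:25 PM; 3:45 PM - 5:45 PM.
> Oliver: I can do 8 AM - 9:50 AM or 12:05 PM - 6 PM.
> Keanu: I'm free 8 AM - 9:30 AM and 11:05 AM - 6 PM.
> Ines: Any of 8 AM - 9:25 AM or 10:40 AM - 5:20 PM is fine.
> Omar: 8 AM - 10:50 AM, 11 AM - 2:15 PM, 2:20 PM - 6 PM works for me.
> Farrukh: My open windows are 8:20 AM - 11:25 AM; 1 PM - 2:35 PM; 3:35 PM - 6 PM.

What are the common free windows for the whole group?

Pita ∩ Oliver: 08:15-09:50, 12:05-15:25, 15:45-17:45.
Pita ∩ Oliver ∩ Keanu: 08:15-09:30, 12:05-15:25, 15:45-17:45.
Pita ∩ Oliver ∩ Keanu ∩ Ines: 08:15-09:25, 12:05-15:25, 15:45-17:20.
Pita ∩ Oliver ∩ Keanu ∩ Ines ∩ Omar: 08:15-09:25, 12:05-14:15, 14:20-15:25, 15:45-17:20.
Pita ∩ Oliver ∩ Keanu ∩ Ines ∩ Omar ∩ Farrukh: 08:20-09:25, 13:00-14:15, 14:20-14:35, 15:45-17:20.
Those are the intersection windows.

08:20-09:25, 13:00-14:15, 14:20-14:35, 15:45-17:20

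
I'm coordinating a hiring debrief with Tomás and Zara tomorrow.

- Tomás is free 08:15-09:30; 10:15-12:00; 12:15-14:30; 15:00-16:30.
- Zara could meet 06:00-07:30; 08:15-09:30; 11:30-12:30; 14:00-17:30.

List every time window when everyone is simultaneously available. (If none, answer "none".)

Tomás ∩ Zara: 08:15-09:30, 11:30-12:00, 12:15-12:30, 14:00-14:30, 15:00-16:30.

08:15-09:30, 11:30-12:00, 12:15-12:30, 14:00-14:30, 15:00-16:30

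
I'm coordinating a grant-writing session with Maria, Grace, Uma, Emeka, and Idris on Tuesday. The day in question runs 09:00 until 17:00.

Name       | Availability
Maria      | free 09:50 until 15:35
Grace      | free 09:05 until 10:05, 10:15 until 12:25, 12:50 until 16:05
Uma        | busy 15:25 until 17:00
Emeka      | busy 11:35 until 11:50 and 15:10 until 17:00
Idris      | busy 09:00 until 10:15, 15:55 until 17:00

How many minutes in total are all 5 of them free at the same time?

Maria free: 09:50-15:35.
Grace free: 09:05-10:05, 10:15-12:25, 12:50-16:05.
Uma free: 09:00-15:25 (invert busy blocks within the working day).
Emeka free: 09:00-11:35, 11:50-15:10 (invert busy blocks within the working day).
Idris free: 10:15-15:55 (invert busy blocks within the working day).
Maria ∩ Grace: 09:50-10:05, 10:15-12:25, 12:50-15:35.
Maria ∩ Grace ∩ Uma: 09:50-10:05, 10:15-12:25, 12:50-15:25.
Maria ∩ Grace ∩ Uma ∩ Emeka: 09:50-10:05, 10:15-11:35, 11:50-12:25, 12:50-15:10.
Maria ∩ Grace ∩ Uma ∩ Emeka ∩ Idris: 10:15-11:35, 11:50-12:25, 12:50-15:10.
Summing the common windows: 80 + 35 + 140 = 255 minutes.

255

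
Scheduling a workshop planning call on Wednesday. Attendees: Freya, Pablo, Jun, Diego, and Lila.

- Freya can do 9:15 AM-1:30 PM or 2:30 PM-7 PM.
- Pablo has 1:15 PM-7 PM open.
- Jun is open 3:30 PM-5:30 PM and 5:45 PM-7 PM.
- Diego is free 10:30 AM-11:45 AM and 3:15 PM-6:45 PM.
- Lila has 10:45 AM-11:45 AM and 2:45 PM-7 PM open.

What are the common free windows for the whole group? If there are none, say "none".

Freya ∩ Pablo: 13:15-13:30, 14:30-19:00.
Freya ∩ Pablo ∩ Jun: 15:30-17:30, 17:45-19:00.
Freya ∩ Pablo ∩ Jun ∩ Diego: 15:30-17:30, 17:45-18:45.
Freya ∩ Pablo ∩ Jun ∩ Diego ∩ Lila: 15:30-17:30, 17:45-18:45.
So the common availability across everyone is 15:30-17:30, 17:45-18:45.

15:30-17:30, 17:45-18:45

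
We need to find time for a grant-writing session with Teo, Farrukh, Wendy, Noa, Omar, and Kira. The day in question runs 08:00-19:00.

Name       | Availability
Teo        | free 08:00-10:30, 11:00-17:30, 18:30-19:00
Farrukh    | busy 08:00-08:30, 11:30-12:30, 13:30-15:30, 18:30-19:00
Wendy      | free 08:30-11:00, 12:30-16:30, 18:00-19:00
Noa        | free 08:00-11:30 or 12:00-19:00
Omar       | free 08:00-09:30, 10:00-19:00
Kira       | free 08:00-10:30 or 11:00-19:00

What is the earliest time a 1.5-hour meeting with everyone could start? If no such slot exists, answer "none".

Teo free: 08:00-10:30, 11:00-17:30, 18:30-19:00.
Farrukh free: 08:30-11:30, 12:30-13:30, 15:30-18:30 (invert busy blocks within the working day).
Wendy free: 08:30-11:00, 12:30-16:30, 18:00-19:00.
Noa free: 08:00-11:30, 12:00-19:00.
Omar free: 08:00-09:30, 10:00-19:00.
Kira free: 08:00-10:30, 11:00-19:00.
Teo ∩ Farrukh: 08:30-10:30, 11:00-11:30, 12:30-13:30, 15:30-17:30.
Teo ∩ Farrukh ∩ Wendy: 08:30-10:30, 12:30-13:30, 15:30-16:30.
Teo ∩ Farrukh ∩ Wendy ∩ Noa: 08:30-10:30, 12:30-13:30, 15:30-16:30.
Teo ∩ Farrukh ∩ Wendy ∩ Noa ∩ Omar: 08:30-09:30, 10:00-10:30, 12:30-13:30, 15:30-16:30.
Teo ∩ Farrukh ∩ Wendy ∩ Noa ∩ Omar ∩ Kira: 08:30-09:30, 10:00-10:30, 12:30-13:30, 15:30-16:30.
No common window is at least 90 minutes long.

none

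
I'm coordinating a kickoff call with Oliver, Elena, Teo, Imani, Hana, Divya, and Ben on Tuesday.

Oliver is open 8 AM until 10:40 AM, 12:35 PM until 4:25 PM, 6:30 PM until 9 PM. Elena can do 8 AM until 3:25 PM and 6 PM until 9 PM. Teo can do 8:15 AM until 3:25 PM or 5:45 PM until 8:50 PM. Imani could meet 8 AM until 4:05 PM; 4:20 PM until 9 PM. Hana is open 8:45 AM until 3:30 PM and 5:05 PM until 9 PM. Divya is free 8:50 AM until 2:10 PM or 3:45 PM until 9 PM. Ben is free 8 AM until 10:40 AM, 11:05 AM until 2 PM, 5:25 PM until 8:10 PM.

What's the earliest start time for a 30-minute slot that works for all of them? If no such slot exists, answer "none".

08:50

Oliver ∩ Elena: 08:00-10:40, 12:35-15:25, 18:30-21:00.
Oliver ∩ Elena ∩ Teo: 08:15-10:40, 12:35-15:25, 18:30-20:50.
Oliver ∩ Elena ∩ Teo ∩ Imani: 08:15-10:40, 12:35-15:25, 18:30-20:50.
Oliver ∩ Elena ∩ Teo ∩ Imani ∩ Hana: 08:45-10:40, 12:35-15:25, 18:30-20:50.
Oliver ∩ Elena ∩ Teo ∩ Imani ∩ Hana ∩ Divya: 08:50-10:40, 12:35-14:10, 18:30-20:50.
Oliver ∩ Elena ∩ Teo ∩ Imani ∩ Hana ∩ Divya ∩ Ben: 08:50-10:40, 12:35-14:00, 18:30-20:10.
The first common window of at least 30 minutes is 08:50-10:40, so the earliest start is 08:50.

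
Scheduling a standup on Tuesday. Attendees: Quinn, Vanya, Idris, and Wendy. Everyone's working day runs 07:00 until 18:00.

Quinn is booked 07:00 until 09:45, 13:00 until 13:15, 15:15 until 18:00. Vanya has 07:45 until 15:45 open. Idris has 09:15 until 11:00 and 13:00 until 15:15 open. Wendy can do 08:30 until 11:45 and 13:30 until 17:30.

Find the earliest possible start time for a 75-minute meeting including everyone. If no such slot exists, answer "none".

09:45

Quinn free: 09:45-13:00, 13:15-15:15 (invert busy blocks within the working day).
Vanya free: 07:45-15:45.
Idris free: 09:15-11:00, 13:00-15:15.
Wendy free: 08:30-11:45, 13:30-17:30.
Quinn ∩ Vanya: 09:45-13:00, 13:15-15:15.
Quinn ∩ Vanya ∩ Idris: 09:45-11:00, 13:15-15:15.
Quinn ∩ Vanya ∩ Idris ∩ Wendy: 09:45-11:00, 13:30-15:15.
Those are the intersection windows.
The first common window of at least 75 minutes is 09:45-11:00, so the earliest start is 09:45.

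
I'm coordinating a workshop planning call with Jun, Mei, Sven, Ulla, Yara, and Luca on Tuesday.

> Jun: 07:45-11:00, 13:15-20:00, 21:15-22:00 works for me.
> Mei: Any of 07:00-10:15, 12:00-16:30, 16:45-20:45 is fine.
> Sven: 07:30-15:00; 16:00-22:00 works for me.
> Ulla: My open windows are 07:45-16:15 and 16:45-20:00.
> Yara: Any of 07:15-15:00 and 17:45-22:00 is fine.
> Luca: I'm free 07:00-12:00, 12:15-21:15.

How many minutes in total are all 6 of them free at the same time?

390

Jun ∩ Mei: 07:45-10:15, 13:15-16:30, 16:45-20:00.
Jun ∩ Mei ∩ Sven: 07:45-10:15, 13:15-15:00, 16:00-16:30, 16:45-20:00.
Jun ∩ Mei ∩ Sven ∩ Ulla: 07:45-10:15, 13:15-15:00, 16:00-16:15, 16:45-20:00.
Jun ∩ Mei ∩ Sven ∩ Ulla ∩ Yara: 07:45-10:15, 13:15-15:00, 17:45-20:00.
Jun ∩ Mei ∩ Sven ∩ Ulla ∩ Yara ∩ Luca: 07:45-10:15, 13:15-15:00, 17:45-20:00.
Summing the common windows: 150 + 105 + 135 = 390 minutes.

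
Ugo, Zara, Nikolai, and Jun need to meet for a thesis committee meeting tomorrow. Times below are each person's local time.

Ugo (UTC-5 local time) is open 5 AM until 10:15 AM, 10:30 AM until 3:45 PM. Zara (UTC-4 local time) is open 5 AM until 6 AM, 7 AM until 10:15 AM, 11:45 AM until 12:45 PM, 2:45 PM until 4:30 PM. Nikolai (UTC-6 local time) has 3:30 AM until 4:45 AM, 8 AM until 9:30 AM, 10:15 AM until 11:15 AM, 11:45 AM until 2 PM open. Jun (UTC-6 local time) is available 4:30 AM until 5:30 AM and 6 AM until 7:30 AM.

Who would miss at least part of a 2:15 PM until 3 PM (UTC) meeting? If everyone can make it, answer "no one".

Jun, Zara

Ugo in UTC: 10:00-15:15, 15:30-20:45 (add 5h to convert from UTC-5).
Zara in UTC: 09:00-10:00, 11:00-14:15, 15:45-16:45, 18:45-20:30 (add 4h to convert from UTC-4).
Nikolai in UTC: 09:30-10:45, 14:00-15:30, 16:15-17:15, 17:45-20:00 (add 6h to convert from UTC-6).
Jun in UTC: 10:30-11:30, 12:00-13:30 (add 6h to convert from UTC-6).
Ugo: free for 14:15-15:00. Zara: not fully free for 14:15-15:00. Nikolai: free for 14:15-15:00. Jun: not fully free for 14:15-15:00.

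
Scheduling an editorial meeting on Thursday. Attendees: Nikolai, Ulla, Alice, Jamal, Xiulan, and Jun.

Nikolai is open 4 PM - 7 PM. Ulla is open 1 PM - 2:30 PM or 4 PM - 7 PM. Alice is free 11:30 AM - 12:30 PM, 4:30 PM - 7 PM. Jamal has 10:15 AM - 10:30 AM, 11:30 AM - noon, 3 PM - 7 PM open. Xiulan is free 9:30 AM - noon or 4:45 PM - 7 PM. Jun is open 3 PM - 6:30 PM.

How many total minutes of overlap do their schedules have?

105

Nikolai ∩ Ulla: 16:00-19:00.
Nikolai ∩ Ulla ∩ Alice: 16:30-19:00.
Nikolai ∩ Ulla ∩ Alice ∩ Jamal: 16:30-19:00.
Nikolai ∩ Ulla ∩ Alice ∩ Jamal ∩ Xiulan: 16:45-19:00.
Nikolai ∩ Ulla ∩ Alice ∩ Jamal ∩ Xiulan ∩ Jun: 16:45-18:30.
That's a single block of 105 minutes.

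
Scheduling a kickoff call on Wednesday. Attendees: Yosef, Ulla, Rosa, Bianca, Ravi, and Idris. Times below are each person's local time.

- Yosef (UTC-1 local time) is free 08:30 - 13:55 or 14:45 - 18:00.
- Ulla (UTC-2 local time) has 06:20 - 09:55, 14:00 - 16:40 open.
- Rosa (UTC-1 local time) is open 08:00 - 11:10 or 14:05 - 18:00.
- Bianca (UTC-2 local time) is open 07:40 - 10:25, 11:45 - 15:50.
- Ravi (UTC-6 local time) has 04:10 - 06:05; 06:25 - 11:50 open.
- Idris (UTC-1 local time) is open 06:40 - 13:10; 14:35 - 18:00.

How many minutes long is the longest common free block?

110

Yosef in UTC: 09:30-14:55, 15:45-19:00 (add 1h to convert from UTC-1).
Ulla in UTC: 08:20-11:55, 16:00-18:40 (add 2h to convert from UTC-2).
Rosa in UTC: 09:00-12:10, 15:05-19:00 (add 1h to convert from UTC-1).
Bianca in UTC: 09:40-12:25, 13:45-17:50 (add 2h to convert from UTC-2).
Ravi in UTC: 10:10-12:05, 12:25-17:50 (add 6h to convert from UTC-6).
Idris in UTC: 07:40-14:10, 15:35-19:00 (add 1h to convert from UTC-1).
Yosef ∩ Ulla: 09:30-11:55, 16:00-18:40.
Yosef ∩ Ulla ∩ Rosa: 09:30-11:55, 16:00-18:40.
Yosef ∩ Ulla ∩ Rosa ∩ Bianca: 09:40-11:55, 16:00-17:50.
Yosef ∩ Ulla ∩ Rosa ∩ Bianca ∩ Ravi: 10:10-11:55, 16:00-17:50.
Yosef ∩ Ulla ∩ Rosa ∩ Bianca ∩ Ravi ∩ Idris: 10:10-11:55, 16:00-17:50.
Those are the intersection windows.
The longest is 16:00-17:50 at 110 minutes.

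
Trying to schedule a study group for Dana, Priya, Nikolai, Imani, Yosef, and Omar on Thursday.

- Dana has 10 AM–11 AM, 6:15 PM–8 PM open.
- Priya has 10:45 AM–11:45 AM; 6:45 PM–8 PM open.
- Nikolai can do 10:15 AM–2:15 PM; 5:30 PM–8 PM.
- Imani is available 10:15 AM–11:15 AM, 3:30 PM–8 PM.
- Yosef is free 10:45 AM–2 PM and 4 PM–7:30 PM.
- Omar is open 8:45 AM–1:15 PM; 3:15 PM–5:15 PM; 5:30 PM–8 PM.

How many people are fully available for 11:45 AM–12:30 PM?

3

Nikolai, Yosef, and Omar can make the full 11:45-12:30 slot — that's 3.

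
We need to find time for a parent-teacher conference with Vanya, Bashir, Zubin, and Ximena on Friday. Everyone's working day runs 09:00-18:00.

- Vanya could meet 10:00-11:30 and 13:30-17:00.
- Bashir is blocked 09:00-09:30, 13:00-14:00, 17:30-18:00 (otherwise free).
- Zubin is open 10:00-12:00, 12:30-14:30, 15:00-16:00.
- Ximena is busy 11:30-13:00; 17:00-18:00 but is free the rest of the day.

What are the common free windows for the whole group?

10:00-11:30, 14:00-14:30, 15:00-16:00

Vanya free: 10:00-11:30, 13:30-17:00.
Bashir free: 09:30-13:00, 14:00-17:30 (invert busy blocks within the working day).
Zubin free: 10:00-12:00, 12:30-14:30, 15:00-16:00.
Ximena free: 09:00-11:30, 13:00-17:00 (invert busy blocks within the working day).
Vanya ∩ Bashir: 10:00-11:30, 14:00-17:00.
Vanya ∩ Bashir ∩ Zubin: 10:00-11:30, 14:00-14:30, 15:00-16:00.
Vanya ∩ Bashir ∩ Zubin ∩ Ximena: 10:00-11:30, 14:00-14:30, 15:00-16:00.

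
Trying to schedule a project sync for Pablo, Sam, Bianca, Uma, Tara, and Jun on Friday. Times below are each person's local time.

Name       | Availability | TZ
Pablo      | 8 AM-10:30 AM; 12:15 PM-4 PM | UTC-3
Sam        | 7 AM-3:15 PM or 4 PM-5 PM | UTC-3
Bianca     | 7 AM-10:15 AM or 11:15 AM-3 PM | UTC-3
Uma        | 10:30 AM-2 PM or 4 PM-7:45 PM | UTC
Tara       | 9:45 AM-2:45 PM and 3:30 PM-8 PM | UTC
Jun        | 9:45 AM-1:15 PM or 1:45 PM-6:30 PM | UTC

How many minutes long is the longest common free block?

Pablo in UTC: 11:00-13:30, 15:15-19:00 (add 3h to convert from UTC-3).
Sam in UTC: 10:00-18:15, 19:00-20:00 (add 3h to convert from UTC-3).
Bianca in UTC: 10:00-13:15, 14:15-18:00 (add 3h to convert from UTC-3).
Uma in UTC: 10:30-14:00, 16:00-19:45.
Tara in UTC: 09:45-14:45, 15:30-20:00.
Jun in UTC: 09:45-13:15, 13:45-18:30.
Pablo ∩ Sam: 11:00-13:30, 15:15-18:15.
Pablo ∩ Sam ∩ Bianca: 11:00-13:15, 15:15-18:00.
Pablo ∩ Sam ∩ Bianca ∩ Uma: 11:00-13:15, 16:00-18:00.
Pablo ∩ Sam ∩ Bianca ∩ Uma ∩ Tara: 11:00-13:15, 16:00-18:00.
Pablo ∩ Sam ∩ Bianca ∩ Uma ∩ Tara ∩ Jun: 11:00-13:15, 16:00-18:00.
Those are the intersection windows.
The longest is 11:00-13:15 at 135 minutes.

135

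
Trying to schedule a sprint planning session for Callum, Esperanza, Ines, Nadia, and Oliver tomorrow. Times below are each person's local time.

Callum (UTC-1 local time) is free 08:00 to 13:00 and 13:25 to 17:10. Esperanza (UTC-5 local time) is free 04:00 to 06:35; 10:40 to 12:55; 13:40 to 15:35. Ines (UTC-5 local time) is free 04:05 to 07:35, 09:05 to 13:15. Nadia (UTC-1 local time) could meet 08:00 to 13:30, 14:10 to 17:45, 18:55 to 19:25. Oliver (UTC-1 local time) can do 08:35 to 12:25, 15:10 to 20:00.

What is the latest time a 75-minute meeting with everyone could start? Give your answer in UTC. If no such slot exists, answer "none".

16:40

Callum in UTC: 09:00-14:00, 14:25-18:10 (add 1h to convert from UTC-1).
Esperanza in UTC: 09:00-11:35, 15:40-17:55, 18:40-20:35 (add 5h to convert from UTC-5).
Ines in UTC: 09:05-12:35, 14:05-18:15 (add 5h to convert from UTC-5).
Nadia in UTC: 09:00-14:30, 15:10-18:45, 19:55-20:25 (add 1h to convert from UTC-1).
Oliver in UTC: 09:35-13:25, 16:10-21:00 (add 1h to convert from UTC-1).
Callum ∩ Esperanza: 09:00-11:35, 15:40-17:55.
Callum ∩ Esperanza ∩ Ines: 09:05-11:35, 15:40-17:55.
Callum ∩ Esperanza ∩ Ines ∩ Nadia: 09:05-11:35, 15:40-17:55.
Callum ∩ Esperanza ∩ Ines ∩ Nadia ∩ Oliver: 09:35-11:35, 16:10-17:55.
So the common availability across everyone is 09:35-11:35, 16:10-17:55.
The last common window of at least 75 minutes is 16:10-17:55; a 75-minute meeting can start as late as 16:40 and still end by 17:55.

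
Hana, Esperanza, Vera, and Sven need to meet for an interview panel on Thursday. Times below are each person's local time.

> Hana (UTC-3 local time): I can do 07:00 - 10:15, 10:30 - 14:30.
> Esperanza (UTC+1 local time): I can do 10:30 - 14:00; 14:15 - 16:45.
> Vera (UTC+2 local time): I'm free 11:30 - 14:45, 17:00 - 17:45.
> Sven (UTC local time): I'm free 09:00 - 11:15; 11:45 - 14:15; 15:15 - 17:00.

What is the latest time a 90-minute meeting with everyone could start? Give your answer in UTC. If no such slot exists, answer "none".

Hana in UTC: 10:00-13:15, 13:30-17:30 (add 3h to convert from UTC-3).
Esperanza in UTC: 09:30-13:00, 13:15-15:45 (subtract 1h to convert from UTC+1).
Vera in UTC: 09:30-12:45, 15:00-15:45 (subtract 2h to convert from UTC+2).
Sven in UTC: 09:00-11:15, 11:45-14:15, 15:15-17:00.
Hana ∩ Esperanza: 10:00-13:00, 13:30-15:45.
Hana ∩ Esperanza ∩ Vera: 10:00-12:45, 15:00-15:45.
Hana ∩ Esperanza ∩ Vera ∩ Sven: 10:00-11:15, 11:45-12:45, 15:15-15:45.
So the common availability across everyone is 10:00-11:15, 11:45-12:45, 15:15-15:45.
No common window is at least 90 minutes long.

none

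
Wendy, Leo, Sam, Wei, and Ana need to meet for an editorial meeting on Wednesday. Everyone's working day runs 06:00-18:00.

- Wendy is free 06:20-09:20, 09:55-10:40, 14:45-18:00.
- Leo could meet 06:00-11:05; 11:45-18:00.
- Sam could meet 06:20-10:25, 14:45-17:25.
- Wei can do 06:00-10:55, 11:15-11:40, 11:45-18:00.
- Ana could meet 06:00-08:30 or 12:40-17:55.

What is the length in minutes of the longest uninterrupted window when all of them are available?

Wendy ∩ Leo: 06:20-09:20, 09:55-10:40, 14:45-18:00.
Wendy ∩ Leo ∩ Sam: 06:20-09:20, 09:55-10:25, 14:45-17:25.
Wendy ∩ Leo ∩ Sam ∩ Wei: 06:20-09:20, 09:55-10:25, 14:45-17:25.
Wendy ∩ Leo ∩ Sam ∩ Wei ∩ Ana: 06:20-08:30, 14:45-17:25.
Those are the intersection windows.
The longest is 14:45-17:25 at 160 minutes.

160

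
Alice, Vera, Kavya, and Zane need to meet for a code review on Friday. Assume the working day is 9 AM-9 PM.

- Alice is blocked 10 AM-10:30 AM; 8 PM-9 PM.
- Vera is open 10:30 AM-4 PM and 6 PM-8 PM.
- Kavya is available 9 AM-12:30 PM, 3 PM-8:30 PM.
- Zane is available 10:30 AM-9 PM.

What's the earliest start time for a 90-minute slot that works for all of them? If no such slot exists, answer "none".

Alice free: 09:00-10:00, 10:30-20:00 (invert busy blocks within the working day).
Vera free: 10:30-16:00, 18:00-20:00.
Kavya free: 09:00-12:30, 15:00-20:30.
Zane free: 10:30-21:00.
Alice ∩ Vera: 10:30-16:00, 18:00-20:00.
Alice ∩ Vera ∩ Kavya: 10:30-12:30, 15:00-16:00, 18:00-20:00.
Alice ∩ Vera ∩ Kavya ∩ Zane: 10:30-12:30, 15:00-16:00, 18:00-20:00.
The first common window of at least 90 minutes is 10:30-12:30, so the earliest start is 10:30.

10:30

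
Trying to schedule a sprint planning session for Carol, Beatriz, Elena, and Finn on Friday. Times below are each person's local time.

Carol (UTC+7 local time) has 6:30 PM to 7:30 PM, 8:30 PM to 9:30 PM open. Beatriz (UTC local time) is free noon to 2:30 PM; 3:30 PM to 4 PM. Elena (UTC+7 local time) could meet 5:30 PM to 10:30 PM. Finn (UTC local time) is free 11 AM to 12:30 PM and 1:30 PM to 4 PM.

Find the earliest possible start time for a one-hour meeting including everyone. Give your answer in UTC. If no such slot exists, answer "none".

13:30

Carol in UTC: 11:30-12:30, 13:30-14:30 (subtract 7h to convert from UTC+7).
Beatriz in UTC: 12:00-14:30, 15:30-16:00.
Elena in UTC: 10:30-15:30 (subtract 7h to convert from UTC+7).
Finn in UTC: 11:00-12:30, 13:30-16:00.
Carol ∩ Beatriz: 12:00-12:30, 13:30-14:30.
Carol ∩ Beatriz ∩ Elena: 12:00-12:30, 13:30-14:30.
Carol ∩ Beatriz ∩ Elena ∩ Finn: 12:00-12:30, 13:30-14:30.
The first common window of at least 60 minutes is 13:30-14:30, so the earliest start is 13:30.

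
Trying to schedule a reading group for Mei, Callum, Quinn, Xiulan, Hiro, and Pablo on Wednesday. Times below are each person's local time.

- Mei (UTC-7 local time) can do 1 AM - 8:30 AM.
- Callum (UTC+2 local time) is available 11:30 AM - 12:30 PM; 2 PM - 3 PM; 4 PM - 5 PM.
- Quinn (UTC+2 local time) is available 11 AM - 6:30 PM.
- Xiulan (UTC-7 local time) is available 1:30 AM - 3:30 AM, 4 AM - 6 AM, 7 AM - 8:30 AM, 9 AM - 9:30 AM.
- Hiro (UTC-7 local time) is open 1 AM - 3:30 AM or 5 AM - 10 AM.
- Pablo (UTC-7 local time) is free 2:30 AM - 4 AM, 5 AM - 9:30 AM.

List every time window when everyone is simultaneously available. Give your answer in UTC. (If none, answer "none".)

Mei in UTC: 08:00-15:30 (add 7h to convert from UTC-7).
Callum in UTC: 09:30-10:30, 12:00-13:00, 14:00-15:00 (subtract 2h to convert from UTC+2).
Quinn in UTC: 09:00-16:30 (subtract 2h to convert from UTC+2).
Xiulan in UTC: 08:30-10:30, 11:00-13:00, 14:00-15:30, 16:00-16:30 (add 7h to convert from UTC-7).
Hiro in UTC: 08:00-10:30, 12:00-17:00 (add 7h to convert from UTC-7).
Pablo in UTC: 09:30-11:00, 12:00-16:30 (add 7h to convert from UTC-7).
Mei ∩ Callum: 09:30-10:30, 12:00-13:00, 14:00-15:00.
Mei ∩ Callum ∩ Quinn: 09:30-10:30, 12:00-13:00, 14:00-15:00.
Mei ∩ Callum ∩ Quinn ∩ Xiulan: 09:30-10:30, 12:00-13:00, 14:00-15:00.
Mei ∩ Callum ∩ Quinn ∩ Xiulan ∩ Hiro: 09:30-10:30, 12:00-13:00, 14:00-15:00.
Mei ∩ Callum ∩ Quinn ∩ Xiulan ∩ Hiro ∩ Pablo: 09:30-10:30, 12:00-13:00, 14:00-15:00.
So the common availability across everyone is 09:30-10:30, 12:00-13:00, 14:00-15:00.

09:30-10:30, 12:00-13:00, 14:00-15:00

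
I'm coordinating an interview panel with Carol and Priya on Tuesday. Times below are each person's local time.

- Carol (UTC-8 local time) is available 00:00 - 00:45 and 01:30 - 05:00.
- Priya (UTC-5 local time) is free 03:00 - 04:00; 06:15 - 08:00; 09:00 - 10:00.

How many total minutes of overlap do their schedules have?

Carol in UTC: 08:00-08:45, 09:30-13:00 (add 8h to convert from UTC-8).
Priya in UTC: 08:00-09:00, 11:15-13:00, 14:00-15:00 (add 5h to convert from UTC-5).
Carol ∩ Priya: 08:00-08:45, 11:15-13:00.
So the common availability across everyone is 08:00-08:45, 11:15-13:00.
Summing the common windows: 45 + 105 = 150 minutes.

150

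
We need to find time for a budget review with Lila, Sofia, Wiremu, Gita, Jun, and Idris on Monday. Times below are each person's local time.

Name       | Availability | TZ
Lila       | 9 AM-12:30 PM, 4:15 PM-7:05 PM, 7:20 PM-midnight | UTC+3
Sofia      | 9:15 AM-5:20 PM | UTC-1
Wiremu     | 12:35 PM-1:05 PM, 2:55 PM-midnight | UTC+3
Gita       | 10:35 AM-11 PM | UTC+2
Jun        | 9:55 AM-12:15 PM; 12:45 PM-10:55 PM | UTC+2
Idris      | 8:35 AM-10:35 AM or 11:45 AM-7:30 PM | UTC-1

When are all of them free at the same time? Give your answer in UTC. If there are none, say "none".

Lila in UTC: 06:00-09:30, 13:15-16:05, 16:20-21:00 (subtract 3h to convert from UTC+3).
Sofia in UTC: 10:15-18:20 (add 1h to convert from UTC-1).
Wiremu in UTC: 09:35-10:05, 11:55-21:00 (subtract 3h to convert from UTC+3).
Gita in UTC: 08:35-21:00 (subtract 2h to convert from UTC+2).
Jun in UTC: 07:55-10:15, 10:45-20:55 (subtract 2h to convert from UTC+2).
Idris in UTC: 09:35-11:35, 12:45-20:30 (add 1h to convert from UTC-1).
Lila ∩ Sofia: 13:15-16:05, 16:20-18:20.
Lila ∩ Sofia ∩ Wiremu: 13:15-16:05, 16:20-18:20.
Lila ∩ Sofia ∩ Wiremu ∩ Gita: 13:15-16:05, 16:20-18:20.
Lila ∩ Sofia ∩ Wiremu ∩ Gita ∩ Jun: 13:15-16:05, 16:20-18:20.
Lila ∩ Sofia ∩ Wiremu ∩ Gita ∩ Jun ∩ Idris: 13:15-16:05, 16:20-18:20.

13:15-16:05, 16:20-18:20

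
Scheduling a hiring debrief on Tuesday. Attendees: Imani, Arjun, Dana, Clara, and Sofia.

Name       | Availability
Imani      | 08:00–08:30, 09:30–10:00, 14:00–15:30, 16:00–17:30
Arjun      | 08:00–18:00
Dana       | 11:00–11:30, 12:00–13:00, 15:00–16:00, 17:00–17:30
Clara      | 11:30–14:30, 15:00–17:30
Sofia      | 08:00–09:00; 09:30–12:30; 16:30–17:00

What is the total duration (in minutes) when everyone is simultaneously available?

0

Imani ∩ Arjun: 08:00-08:30, 09:30-10:00, 14:00-15:30, 16:00-17:30.
Imani ∩ Arjun ∩ Dana: 15:00-15:30, 17:00-17:30.
Imani ∩ Arjun ∩ Dana ∩ Clara: 15:00-15:30, 17:00-17:30.
Imani ∩ Arjun ∩ Dana ∩ Clara ∩ Sofia: ∅.
There is no time when everyone is free.
There is no common window, so the total is 0 minutes.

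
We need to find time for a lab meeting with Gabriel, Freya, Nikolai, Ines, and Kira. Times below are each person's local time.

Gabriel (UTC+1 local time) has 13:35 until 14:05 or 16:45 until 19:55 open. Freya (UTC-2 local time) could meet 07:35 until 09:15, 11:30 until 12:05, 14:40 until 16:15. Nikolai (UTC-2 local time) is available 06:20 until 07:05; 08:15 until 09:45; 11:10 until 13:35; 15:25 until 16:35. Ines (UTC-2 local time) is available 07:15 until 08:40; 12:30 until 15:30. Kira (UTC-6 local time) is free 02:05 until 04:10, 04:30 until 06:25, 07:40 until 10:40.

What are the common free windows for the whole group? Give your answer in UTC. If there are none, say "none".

Gabriel in UTC: 12:35-13:05, 15:45-18:55 (subtract 1h to convert from UTC+1).
Freya in UTC: 09:35-11:15, 13:30-14:05, 16:40-18:15 (add 2h to convert from UTC-2).
Nikolai in UTC: 08:20-09:05, 10:15-11:45, 13:10-15:35, 17:25-18:35 (add 2h to convert from UTC-2).
Ines in UTC: 09:15-10:40, 14:30-17:30 (add 2h to convert from UTC-2).
Kira in UTC: 08:05-10:10, 10:30-12:25, 13:40-16:40 (add 6h to convert from UTC-6).
Gabriel ∩ Freya: 16:40-18:15.
Gabriel ∩ Freya ∩ Nikolai: 17:25-18:15.
Gabriel ∩ Freya ∩ Nikolai ∩ Ines: 17:25-17:30.
Gabriel ∩ Freya ∩ Nikolai ∩ Ines ∩ Kira: ∅.
There is no time when everyone is free.

none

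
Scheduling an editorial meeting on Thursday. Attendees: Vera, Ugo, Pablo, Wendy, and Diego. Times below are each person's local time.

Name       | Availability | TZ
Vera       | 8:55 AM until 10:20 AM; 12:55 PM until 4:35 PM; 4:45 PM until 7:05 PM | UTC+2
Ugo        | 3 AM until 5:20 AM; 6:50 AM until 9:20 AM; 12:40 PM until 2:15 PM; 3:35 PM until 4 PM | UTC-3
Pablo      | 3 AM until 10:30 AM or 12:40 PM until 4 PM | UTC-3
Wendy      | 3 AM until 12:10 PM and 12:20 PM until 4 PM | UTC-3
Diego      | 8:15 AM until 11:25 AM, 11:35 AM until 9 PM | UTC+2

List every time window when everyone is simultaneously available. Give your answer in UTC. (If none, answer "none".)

Vera in UTC: 06:55-08:20, 10:55-14:35, 14:45-17:05 (subtract 2h to convert from UTC+2).
Ugo in UTC: 06:00-08:20, 09:50-12:20, 15:40-17:15, 18:35-19:00 (add 3h to convert from UTC-3).
Pablo in UTC: 06:00-13:30, 15:40-19:00 (add 3h to convert from UTC-3).
Wendy in UTC: 06:00-15:10, 15:20-19:00 (add 3h to convert from UTC-3).
Diego in UTC: 06:15-09:25, 09:35-19:00 (subtract 2h to convert from UTC+2).
Vera ∩ Ugo: 06:55-08:20, 10:55-12:20, 15:40-17:05.
Vera ∩ Ugo ∩ Pablo: 06:55-08:20, 10:55-12:20, 15:40-17:05.
Vera ∩ Ugo ∩ Pablo ∩ Wendy: 06:55-08:20, 10:55-12:20, 15:40-17:05.
Vera ∩ Ugo ∩ Pablo ∩ Wendy ∩ Diego: 06:55-08:20, 10:55-12:20, 15:40-17:05.

06:55-08:20, 10:55-12:20, 15:40-17:05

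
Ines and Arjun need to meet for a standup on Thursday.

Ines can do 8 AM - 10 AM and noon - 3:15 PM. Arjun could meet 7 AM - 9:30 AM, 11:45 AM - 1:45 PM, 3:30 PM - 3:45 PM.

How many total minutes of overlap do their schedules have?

195

Ines ∩ Arjun: 08:00-09:30, 12:00-13:45.
So the common availability across everyone is 08:00-09:30, 12:00-13:45.
Summing the common windows: 90 + 105 = 195 minutes.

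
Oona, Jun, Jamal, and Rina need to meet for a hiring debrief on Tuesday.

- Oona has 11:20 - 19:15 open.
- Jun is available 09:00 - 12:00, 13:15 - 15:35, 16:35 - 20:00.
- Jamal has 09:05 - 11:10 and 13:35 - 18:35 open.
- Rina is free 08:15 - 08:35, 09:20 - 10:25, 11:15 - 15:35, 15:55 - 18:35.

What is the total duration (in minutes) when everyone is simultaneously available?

240

Oona ∩ Jun: 11:20-12:00, 13:15-15:35, 16:35-19:15.
Oona ∩ Jun ∩ Jamal: 13:35-15:35, 16:35-18:35.
Oona ∩ Jun ∩ Jamal ∩ Rina: 13:35-15:35, 16:35-18:35.
Those are the intersection windows.
Summing the common windows: 120 + 120 = 240 minutes.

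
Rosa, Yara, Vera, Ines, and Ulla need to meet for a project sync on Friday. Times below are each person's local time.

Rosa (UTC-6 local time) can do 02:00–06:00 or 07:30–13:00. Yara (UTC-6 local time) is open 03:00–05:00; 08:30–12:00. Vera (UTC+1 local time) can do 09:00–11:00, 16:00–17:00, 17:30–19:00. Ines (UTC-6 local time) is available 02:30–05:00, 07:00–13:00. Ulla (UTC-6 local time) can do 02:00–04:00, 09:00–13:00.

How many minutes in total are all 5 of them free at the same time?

Rosa in UTC: 08:00-12:00, 13:30-19:00 (add 6h to convert from UTC-6).
Yara in UTC: 09:00-11:00, 14:30-18:00 (add 6h to convert from UTC-6).
Vera in UTC: 08:00-10:00, 15:00-16:00, 16:30-18:00 (subtract 1h to convert from UTC+1).
Ines in UTC: 08:30-11:00, 13:00-19:00 (add 6h to convert from UTC-6).
Ulla in UTC: 08:00-10:00, 15:00-19:00 (add 6h to convert from UTC-6).
Rosa ∩ Yara: 09:00-11:00, 14:30-18:00.
Rosa ∩ Yara ∩ Vera: 09:00-10:00, 15:00-16:00, 16:30-18:00.
Rosa ∩ Yara ∩ Vera ∩ Ines: 09:00-10:00, 15:00-16:00, 16:30-18:00.
Rosa ∩ Yara ∩ Vera ∩ Ines ∩ Ulla: 09:00-10:00, 15:00-16:00, 16:30-18:00.
So the common availability across everyone is 09:00-10:00, 15:00-16:00, 16:30-18:00.
Summing the common windows: 60 + 60 + 90 = 210 minutes.

210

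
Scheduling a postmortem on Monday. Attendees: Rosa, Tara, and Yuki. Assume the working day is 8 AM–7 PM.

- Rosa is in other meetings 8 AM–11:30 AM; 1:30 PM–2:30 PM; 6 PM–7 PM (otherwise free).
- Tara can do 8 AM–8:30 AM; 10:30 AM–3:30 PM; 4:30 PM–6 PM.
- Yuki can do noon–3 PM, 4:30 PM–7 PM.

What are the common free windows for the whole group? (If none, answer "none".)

Rosa free: 11:30-13:30, 14:30-18:00 (invert busy blocks within the working day).
Tara free: 08:00-08:30, 10:30-15:30, 16:30-18:00.
Yuki free: 12:00-15:00, 16:30-19:00.
Rosa ∩ Tara: 11:30-13:30, 14:30-15:30, 16:30-18:00.
Rosa ∩ Tara ∩ Yuki: 12:00-13:30, 14:30-15:00, 16:30-18:00.
Those are the intersection windows.

12:00-13:30, 14:30-15:00, 16:30-18:00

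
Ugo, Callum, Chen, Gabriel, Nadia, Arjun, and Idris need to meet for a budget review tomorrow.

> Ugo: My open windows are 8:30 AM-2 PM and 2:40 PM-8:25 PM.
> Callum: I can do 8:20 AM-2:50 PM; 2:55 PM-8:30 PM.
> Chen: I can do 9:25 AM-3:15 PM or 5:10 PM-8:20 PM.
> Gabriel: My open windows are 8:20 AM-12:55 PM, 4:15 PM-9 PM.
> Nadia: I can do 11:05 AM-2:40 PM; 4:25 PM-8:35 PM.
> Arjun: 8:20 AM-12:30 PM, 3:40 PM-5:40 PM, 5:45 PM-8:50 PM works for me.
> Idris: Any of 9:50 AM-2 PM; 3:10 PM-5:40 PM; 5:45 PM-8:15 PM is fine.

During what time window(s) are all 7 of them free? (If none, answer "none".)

11:05-12:30, 17:10-17:40, 17:45-20:15

Ugo ∩ Callum: 08:30-14:00, 14:40-14:50, 14:55-20:25.
Ugo ∩ Callum ∩ Chen: 09:25-14:00, 14:40-14:50, 14:55-15:15, 17:10-20:20.
Ugo ∩ Callum ∩ Chen ∩ Gabriel: 09:25-12:55, 17:10-20:20.
Ugo ∩ Callum ∩ Chen ∩ Gabriel ∩ Nadia: 11:05-12:55, 17:10-20:20.
Ugo ∩ Callum ∩ Chen ∩ Gabriel ∩ Nadia ∩ Arjun: 11:05-12:30, 17:10-17:40, 17:45-20:20.
Ugo ∩ Callum ∩ Chen ∩ Gabriel ∩ Nadia ∩ Arjun ∩ Idris: 11:05-12:30, 17:10-17:40, 17:45-20:15.
Those are the intersection windows.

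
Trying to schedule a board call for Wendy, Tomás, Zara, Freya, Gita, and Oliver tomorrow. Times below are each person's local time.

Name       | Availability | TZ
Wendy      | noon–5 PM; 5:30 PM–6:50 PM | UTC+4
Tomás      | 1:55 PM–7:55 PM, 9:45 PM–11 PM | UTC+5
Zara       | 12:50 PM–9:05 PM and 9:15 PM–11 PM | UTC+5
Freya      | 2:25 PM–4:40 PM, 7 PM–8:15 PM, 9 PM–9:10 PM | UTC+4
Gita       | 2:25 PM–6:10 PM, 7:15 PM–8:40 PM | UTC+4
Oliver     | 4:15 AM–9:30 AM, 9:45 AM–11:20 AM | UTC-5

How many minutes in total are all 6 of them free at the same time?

Wendy in UTC: 08:00-13:00, 13:30-14:50 (subtract 4h to convert from UTC+4).
Tomás in UTC: 08:55-14:55, 16:45-18:00 (subtract 5h to convert from UTC+5).
Zara in UTC: 07:50-16:05, 16:15-18:00 (subtract 5h to convert from UTC+5).
Freya in UTC: 10:25-12:40, 15:00-16:15, 17:00-17:10 (subtract 4h to convert from UTC+4).
Gita in UTC: 10:25-14:10, 15:15-16:40 (subtract 4h to convert from UTC+4).
Oliver in UTC: 09:15-14:30, 14:45-16:20 (add 5h to convert from UTC-5).
Wendy ∩ Tomás: 08:55-13:00, 13:30-14:50.
Wendy ∩ Tomás ∩ Zara: 08:55-13:00, 13:30-14:50.
Wendy ∩ Tomás ∩ Zara ∩ Freya: 10:25-12:40.
Wendy ∩ Tomás ∩ Zara ∩ Freya ∩ Gita: 10:25-12:40.
Wendy ∩ Tomás ∩ Zara ∩ Freya ∩ Gita ∩ Oliver: 10:25-12:40.
That's a single block of 135 minutes.

135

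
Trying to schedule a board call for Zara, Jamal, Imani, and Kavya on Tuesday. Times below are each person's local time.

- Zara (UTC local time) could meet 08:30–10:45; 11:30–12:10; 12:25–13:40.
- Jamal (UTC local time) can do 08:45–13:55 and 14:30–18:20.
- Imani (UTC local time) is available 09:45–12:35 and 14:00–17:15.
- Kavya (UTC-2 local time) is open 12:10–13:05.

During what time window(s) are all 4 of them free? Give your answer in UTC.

none

Zara in UTC: 08:30-10:45, 11:30-12:10, 12:25-13:40.
Jamal in UTC: 08:45-13:55, 14:30-18:20.
Imani in UTC: 09:45-12:35, 14:00-17:15.
Kavya in UTC: 14:10-15:05 (add 2h to convert from UTC-2).
Zara ∩ Jamal: 08:45-10:45, 11:30-12:10, 12:25-13:40.
Zara ∩ Jamal ∩ Imani: 09:45-10:45, 11:30-12:10, 12:25-12:35.
Zara ∩ Jamal ∩ Imani ∩ Kavya: ∅.
There is no time when everyone is free.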